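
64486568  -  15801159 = 48685409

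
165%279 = 165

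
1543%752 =39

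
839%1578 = 839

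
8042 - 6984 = 1058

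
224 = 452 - 228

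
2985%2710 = 275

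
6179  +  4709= 10888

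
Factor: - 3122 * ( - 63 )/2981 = 196686/2981 = 2^1  *  3^2*7^2*11^ ( - 1) * 223^1*271^( - 1 )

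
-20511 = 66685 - 87196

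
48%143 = 48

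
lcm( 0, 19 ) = 0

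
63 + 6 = 69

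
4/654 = 2/327 = 0.01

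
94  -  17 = 77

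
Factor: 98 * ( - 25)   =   - 2450 = -2^1*5^2 * 7^2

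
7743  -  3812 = 3931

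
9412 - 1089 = 8323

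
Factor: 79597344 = 2^5*3^1*29^1*28591^1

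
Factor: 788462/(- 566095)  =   - 2^1*5^( - 1)*19^1*43^( - 1) *2633^ (  -  1)*20749^1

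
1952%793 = 366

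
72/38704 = 9/4838 = 0.00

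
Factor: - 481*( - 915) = 3^1*5^1 * 13^1*37^1*61^1 = 440115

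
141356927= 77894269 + 63462658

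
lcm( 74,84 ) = 3108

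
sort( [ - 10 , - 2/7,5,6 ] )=[ - 10,  -  2/7, 5,6 ]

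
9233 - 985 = 8248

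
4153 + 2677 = 6830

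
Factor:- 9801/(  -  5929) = 81/49 = 3^4*7^( - 2 ) 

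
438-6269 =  - 5831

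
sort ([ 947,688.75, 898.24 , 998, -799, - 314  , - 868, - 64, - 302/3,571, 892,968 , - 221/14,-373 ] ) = [ - 868,-799, - 373, - 314 ,-302/3,-64, - 221/14,571, 688.75,892,898.24,947,968, 998 ]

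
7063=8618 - 1555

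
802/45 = 17 + 37/45 =17.82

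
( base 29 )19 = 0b100110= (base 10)38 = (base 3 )1102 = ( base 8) 46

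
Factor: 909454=2^1* 7^1*13^1*19^1*263^1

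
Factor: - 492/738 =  - 2^1*3^( - 1) = - 2/3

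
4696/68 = 1174/17 = 69.06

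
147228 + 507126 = 654354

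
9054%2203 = 242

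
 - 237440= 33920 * ( - 7)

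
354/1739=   354/1739= 0.20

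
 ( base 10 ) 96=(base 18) 56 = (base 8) 140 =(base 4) 1200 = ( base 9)116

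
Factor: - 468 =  - 2^2*3^2*13^1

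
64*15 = 960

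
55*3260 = 179300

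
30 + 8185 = 8215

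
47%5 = 2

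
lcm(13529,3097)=257051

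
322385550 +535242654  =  857628204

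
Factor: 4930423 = 43^1*114661^1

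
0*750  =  0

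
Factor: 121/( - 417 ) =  - 3^( - 1)*11^2*139^( - 1)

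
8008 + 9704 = 17712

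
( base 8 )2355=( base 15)591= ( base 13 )760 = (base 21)2i1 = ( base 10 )1261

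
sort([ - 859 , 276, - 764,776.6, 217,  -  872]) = [ - 872,-859, - 764 , 217,276, 776.6]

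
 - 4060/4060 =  - 1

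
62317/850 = 62317/850 = 73.31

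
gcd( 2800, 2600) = 200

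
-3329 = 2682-6011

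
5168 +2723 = 7891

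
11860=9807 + 2053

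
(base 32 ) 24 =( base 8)104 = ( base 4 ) 1010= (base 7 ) 125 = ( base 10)68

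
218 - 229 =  - 11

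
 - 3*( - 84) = 252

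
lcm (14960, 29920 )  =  29920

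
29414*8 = 235312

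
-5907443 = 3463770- 9371213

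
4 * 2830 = 11320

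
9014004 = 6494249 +2519755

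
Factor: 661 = 661^1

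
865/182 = 865/182 = 4.75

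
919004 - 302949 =616055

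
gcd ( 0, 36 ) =36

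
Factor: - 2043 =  - 3^2  *227^1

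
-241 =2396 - 2637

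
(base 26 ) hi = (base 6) 2044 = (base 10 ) 460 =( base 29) FP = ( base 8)714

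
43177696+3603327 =46781023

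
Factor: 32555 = 5^1*17^1*383^1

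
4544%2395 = 2149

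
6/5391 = 2/1797 = 0.00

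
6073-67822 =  - 61749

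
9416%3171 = 3074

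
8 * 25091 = 200728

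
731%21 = 17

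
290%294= 290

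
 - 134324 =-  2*67162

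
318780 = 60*5313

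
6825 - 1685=5140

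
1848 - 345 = 1503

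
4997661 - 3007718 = 1989943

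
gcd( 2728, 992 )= 248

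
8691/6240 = 2897/2080 = 1.39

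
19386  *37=717282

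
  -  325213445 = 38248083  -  363461528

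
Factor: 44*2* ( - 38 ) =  - 3344= - 2^4*11^1*19^1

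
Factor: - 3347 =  - 3347^1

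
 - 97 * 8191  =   - 794527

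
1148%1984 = 1148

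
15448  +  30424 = 45872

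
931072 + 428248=1359320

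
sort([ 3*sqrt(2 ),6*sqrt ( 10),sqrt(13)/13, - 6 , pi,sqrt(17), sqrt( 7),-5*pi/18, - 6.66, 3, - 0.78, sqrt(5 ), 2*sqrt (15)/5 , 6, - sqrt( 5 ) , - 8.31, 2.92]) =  [ - 8.31 , - 6.66, - 6, - sqrt(5),-5*pi/18, - 0.78, sqrt(13)/13 , 2*sqrt( 15) /5, sqrt( 5 ),sqrt( 7), 2.92,3,  pi, sqrt ( 17) , 3*sqrt(2), 6, 6 * sqrt(10) ] 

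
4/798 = 2/399 = 0.01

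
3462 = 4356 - 894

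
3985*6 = 23910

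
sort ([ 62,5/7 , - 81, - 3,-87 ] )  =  [ - 87,-81,-3,5/7,62 ]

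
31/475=31/475 = 0.07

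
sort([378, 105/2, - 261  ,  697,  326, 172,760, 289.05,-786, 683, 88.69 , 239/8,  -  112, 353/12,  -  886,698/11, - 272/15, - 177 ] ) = [ - 886, - 786, - 261,  -  177, -112, - 272/15,353/12 , 239/8, 105/2, 698/11 , 88.69,172,289.05, 326, 378, 683, 697, 760 ]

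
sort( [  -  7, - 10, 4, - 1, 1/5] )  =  [ - 10,  -  7, - 1,1/5, 4] 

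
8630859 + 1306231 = 9937090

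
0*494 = 0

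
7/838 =7/838 = 0.01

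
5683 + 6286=11969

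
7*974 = 6818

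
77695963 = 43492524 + 34203439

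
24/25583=24/25583 = 0.00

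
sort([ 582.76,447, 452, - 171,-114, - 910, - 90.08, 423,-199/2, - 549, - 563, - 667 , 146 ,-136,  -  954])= [-954, - 910, - 667,-563 , - 549, -171, - 136, - 114, - 199/2, - 90.08 , 146,423,447, 452, 582.76] 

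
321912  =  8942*36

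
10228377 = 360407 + 9867970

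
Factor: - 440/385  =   - 8/7 = - 2^3*7^ (-1)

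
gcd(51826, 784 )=2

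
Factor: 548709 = 3^1*7^1*17^1*29^1*53^1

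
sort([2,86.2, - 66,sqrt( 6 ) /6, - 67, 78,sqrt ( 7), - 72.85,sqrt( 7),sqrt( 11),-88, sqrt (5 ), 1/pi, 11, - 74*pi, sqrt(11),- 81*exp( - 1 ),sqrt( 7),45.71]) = [ - 74 * pi, - 88, - 72.85, - 67,-66, - 81 * exp( - 1), 1/pi, sqrt ( 6)/6,2,  sqrt( 5),sqrt( 7),sqrt( 7),  sqrt( 7),sqrt(11),sqrt( 11),11,45.71, 78, 86.2 ] 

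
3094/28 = 221/2 = 110.50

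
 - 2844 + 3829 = 985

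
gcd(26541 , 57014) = 983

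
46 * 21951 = 1009746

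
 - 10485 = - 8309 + -2176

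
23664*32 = 757248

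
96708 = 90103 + 6605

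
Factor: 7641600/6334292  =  2^7*3^1*5^2*23^( - 1 )*31^( - 1 )*199^1 * 2221^( - 1)=1910400/1583573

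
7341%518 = 89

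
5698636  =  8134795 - 2436159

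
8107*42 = 340494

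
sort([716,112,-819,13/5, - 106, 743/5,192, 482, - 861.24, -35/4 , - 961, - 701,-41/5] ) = [ - 961, - 861.24 ,-819, - 701, - 106,-35/4 , - 41/5,13/5,  112 , 743/5, 192,482, 716 ]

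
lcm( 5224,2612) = 5224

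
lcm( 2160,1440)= 4320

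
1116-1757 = -641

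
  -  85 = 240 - 325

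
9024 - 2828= 6196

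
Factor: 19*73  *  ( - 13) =  -  18031= -  13^1*19^1*73^1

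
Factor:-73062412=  - 2^2*31^1 * 589213^1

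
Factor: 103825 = 5^2*4153^1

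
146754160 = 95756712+50997448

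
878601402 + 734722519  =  1613323921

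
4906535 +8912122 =13818657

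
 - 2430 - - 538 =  - 1892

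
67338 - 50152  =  17186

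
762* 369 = 281178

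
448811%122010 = 82781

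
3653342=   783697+2869645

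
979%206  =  155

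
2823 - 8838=- 6015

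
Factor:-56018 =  - 2^1*37^1*757^1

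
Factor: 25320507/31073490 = 8440169/10357830 = 2^(-1) *3^(  -  2 ) * 5^( - 1)* 7^(-1 )*41^( - 1 )*43^1 * 331^1*401^( - 1)*593^1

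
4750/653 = 7 +179/653 =7.27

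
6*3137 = 18822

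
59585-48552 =11033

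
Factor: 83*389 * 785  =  5^1 * 83^1*157^1*389^1 = 25345295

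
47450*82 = 3890900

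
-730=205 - 935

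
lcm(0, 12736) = 0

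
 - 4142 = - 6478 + 2336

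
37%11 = 4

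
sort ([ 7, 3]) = [ 3, 7]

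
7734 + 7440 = 15174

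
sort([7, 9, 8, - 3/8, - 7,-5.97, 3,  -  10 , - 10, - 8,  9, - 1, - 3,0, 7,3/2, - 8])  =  [  -  10, - 10,-8, - 8, - 7, - 5.97, - 3, - 1, - 3/8, 0,3/2,3, 7, 7,8, 9, 9 ] 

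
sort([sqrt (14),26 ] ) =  [sqrt ( 14),  26] 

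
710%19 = 7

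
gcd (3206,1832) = 458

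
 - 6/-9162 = 1/1527 = 0.00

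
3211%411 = 334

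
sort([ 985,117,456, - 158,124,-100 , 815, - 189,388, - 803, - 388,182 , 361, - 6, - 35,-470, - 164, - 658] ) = [ - 803,-658, - 470, - 388,  -  189, - 164,-158,-100 ,-35 , - 6, 117,124,  182,361,388, 456,815,  985]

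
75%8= 3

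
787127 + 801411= 1588538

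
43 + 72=115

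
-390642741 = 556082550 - 946725291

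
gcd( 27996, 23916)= 12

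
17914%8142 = 1630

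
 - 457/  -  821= 457/821 = 0.56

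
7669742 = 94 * 81593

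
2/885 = 2/885 = 0.00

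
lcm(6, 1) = 6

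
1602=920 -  - 682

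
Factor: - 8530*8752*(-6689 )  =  499364351840=2^5*5^1*547^1*853^1*6689^1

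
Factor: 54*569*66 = 2027916 = 2^2*3^4 * 11^1*569^1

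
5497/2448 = 5497/2448 = 2.25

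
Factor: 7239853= 53^1*136601^1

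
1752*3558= 6233616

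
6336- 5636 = 700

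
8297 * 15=124455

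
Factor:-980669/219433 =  - 389^1*2521^1*219433^(- 1 ) 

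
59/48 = 1 + 11/48 = 1.23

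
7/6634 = 7/6634 = 0.00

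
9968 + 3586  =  13554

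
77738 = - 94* ( - 827)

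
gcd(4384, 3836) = 548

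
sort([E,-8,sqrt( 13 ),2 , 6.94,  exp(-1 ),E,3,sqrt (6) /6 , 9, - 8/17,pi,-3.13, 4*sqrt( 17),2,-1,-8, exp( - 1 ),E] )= [ - 8,  -  8,-3.13,  -  1 , - 8/17,exp( - 1), exp ( - 1), sqrt( 6 ) /6, 2,2,E,E,E,3, pi,sqrt( 13 ),  6.94,9,4*sqrt (17)] 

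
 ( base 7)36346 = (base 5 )300232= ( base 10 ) 9442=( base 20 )13c2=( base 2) 10010011100010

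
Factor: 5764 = 2^2*11^1*131^1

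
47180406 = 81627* 578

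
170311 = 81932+88379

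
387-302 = 85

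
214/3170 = 107/1585  =  0.07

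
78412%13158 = 12622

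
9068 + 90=9158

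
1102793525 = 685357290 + 417436235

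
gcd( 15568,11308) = 4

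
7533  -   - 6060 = 13593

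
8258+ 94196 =102454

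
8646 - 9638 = -992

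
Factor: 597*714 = 2^1 * 3^2*7^1*17^1*199^1 = 426258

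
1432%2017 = 1432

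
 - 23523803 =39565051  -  63088854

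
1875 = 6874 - 4999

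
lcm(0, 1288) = 0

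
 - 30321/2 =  - 30321/2 = - 15160.50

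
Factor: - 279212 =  -2^2*29^2 * 83^1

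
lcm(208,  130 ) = 1040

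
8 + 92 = 100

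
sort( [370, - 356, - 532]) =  [ - 532, - 356, 370] 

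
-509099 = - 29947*17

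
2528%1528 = 1000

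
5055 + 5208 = 10263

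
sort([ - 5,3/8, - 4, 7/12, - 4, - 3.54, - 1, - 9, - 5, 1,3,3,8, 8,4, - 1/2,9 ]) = [ - 9, - 5, - 5, - 4, - 4, - 3.54, - 1, - 1/2, 3/8,7/12,  1, 3,3, 4,  8,8 , 9 ]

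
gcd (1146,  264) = 6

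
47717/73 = 47717/73 = 653.66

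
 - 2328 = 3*( -776) 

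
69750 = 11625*6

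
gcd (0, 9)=9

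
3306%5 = 1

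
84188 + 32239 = 116427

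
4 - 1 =3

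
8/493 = 8/493=0.02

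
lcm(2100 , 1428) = 35700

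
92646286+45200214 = 137846500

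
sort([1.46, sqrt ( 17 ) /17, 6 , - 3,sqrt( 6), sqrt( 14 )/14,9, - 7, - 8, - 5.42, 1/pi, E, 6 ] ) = [-8, - 7, - 5.42, - 3,sqrt( 17)/17,sqrt( 14) /14,  1/pi, 1.46, sqrt( 6 ), E,  6, 6, 9 ] 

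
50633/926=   50633/926 = 54.68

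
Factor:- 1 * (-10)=10 = 2^1 * 5^1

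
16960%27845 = 16960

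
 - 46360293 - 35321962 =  - 81682255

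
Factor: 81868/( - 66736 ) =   -  2^( - 2 )* 43^(-1) *211^1 = -211/172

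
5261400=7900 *666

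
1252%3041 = 1252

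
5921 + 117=6038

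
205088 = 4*51272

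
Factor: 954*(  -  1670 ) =-1593180 = -2^2*3^2*5^1*53^1*167^1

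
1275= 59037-57762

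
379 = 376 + 3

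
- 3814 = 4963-8777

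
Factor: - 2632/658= - 2^2=-  4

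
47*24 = 1128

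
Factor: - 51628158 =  - 2^1*3^3 * 83^1*11519^1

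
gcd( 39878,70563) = 1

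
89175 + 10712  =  99887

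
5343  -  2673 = 2670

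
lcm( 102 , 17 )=102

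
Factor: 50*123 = 6150 = 2^1*3^1*5^2*41^1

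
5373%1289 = 217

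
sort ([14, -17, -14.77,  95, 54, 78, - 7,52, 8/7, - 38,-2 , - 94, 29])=[- 94, - 38,-17,-14.77, - 7, - 2, 8/7, 14, 29, 52,54, 78, 95] 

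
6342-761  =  5581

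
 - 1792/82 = - 896/41 = - 21.85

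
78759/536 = 78759/536 = 146.94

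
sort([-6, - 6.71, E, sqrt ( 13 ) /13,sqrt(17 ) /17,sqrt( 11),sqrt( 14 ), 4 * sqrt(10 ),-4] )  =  [ - 6.71, - 6, - 4  ,  sqrt( 17 ) /17, sqrt(13)/13, E , sqrt( 11), sqrt(14) , 4*sqrt(10)]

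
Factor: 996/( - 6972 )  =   - 1/7 =- 7^( - 1 )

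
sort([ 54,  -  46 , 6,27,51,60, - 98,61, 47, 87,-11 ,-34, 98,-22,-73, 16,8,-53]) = [ - 98, - 73, - 53,- 46, - 34, - 22, - 11, 6,8  ,  16 , 27 , 47,  51,  54,60,61, 87, 98]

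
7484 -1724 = 5760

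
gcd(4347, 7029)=9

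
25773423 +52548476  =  78321899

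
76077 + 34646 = 110723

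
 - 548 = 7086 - 7634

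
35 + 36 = 71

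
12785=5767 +7018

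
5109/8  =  5109/8= 638.62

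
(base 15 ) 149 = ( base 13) 198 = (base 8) 446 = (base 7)600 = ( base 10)294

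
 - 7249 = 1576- 8825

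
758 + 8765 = 9523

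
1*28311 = 28311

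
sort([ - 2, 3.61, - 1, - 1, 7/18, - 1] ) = [ - 2, - 1, - 1 , - 1,7/18, 3.61 ]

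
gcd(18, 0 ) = 18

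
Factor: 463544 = 2^3*57943^1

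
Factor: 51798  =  2^1*3^1*89^1*97^1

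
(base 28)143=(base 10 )899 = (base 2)1110000011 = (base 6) 4055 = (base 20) 24J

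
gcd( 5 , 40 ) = 5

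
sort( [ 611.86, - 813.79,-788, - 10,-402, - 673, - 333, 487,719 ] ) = [ - 813.79 ,-788,-673,-402,-333, - 10,  487,611.86,719]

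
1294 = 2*647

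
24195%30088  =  24195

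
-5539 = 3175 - 8714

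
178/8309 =178/8309= 0.02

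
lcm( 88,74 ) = 3256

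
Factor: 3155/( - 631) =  - 5^1 = -5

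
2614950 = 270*9685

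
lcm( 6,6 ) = 6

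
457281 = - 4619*( - 99)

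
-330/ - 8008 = 15/364  =  0.04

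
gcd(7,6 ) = 1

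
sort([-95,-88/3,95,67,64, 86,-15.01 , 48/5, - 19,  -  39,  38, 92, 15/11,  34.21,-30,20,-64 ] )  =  [-95,-64,-39, -30, - 88/3 , - 19, - 15.01,15/11, 48/5,20, 34.21,38,64,67,86, 92,95]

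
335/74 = 335/74  =  4.53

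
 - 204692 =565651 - 770343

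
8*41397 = 331176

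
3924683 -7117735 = -3193052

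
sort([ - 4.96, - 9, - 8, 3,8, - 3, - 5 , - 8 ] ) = [-9,  -  8, - 8, - 5, - 4.96, - 3, 3,8]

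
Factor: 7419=3^1*2473^1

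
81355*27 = 2196585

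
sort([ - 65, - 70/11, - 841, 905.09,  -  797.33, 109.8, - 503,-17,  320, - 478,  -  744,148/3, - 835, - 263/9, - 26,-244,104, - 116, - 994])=[ - 994, - 841,  -  835, - 797.33, - 744, -503 , - 478, - 244, - 116, -65, - 263/9, - 26, - 17, - 70/11,  148/3,  104, 109.8,  320, 905.09]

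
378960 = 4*94740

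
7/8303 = 7/8303 = 0.00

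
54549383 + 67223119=121772502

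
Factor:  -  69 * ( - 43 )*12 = 35604  =  2^2*3^2 * 23^1*43^1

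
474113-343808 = 130305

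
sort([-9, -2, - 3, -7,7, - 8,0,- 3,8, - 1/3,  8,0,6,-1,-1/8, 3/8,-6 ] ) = [ - 9,  -  8, - 7, - 6, -3, - 3, - 2, - 1,-1/3,- 1/8,0,0, 3/8,6, 7,8,8]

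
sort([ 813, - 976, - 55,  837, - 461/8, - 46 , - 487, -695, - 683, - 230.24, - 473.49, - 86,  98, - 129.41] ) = [ - 976, - 695, - 683, -487, - 473.49, - 230.24, - 129.41, - 86, - 461/8, - 55, - 46, 98, 813, 837] 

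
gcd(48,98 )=2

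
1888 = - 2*( - 944 ) 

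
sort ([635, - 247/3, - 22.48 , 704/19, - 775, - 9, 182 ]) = [  -  775,-247/3,- 22.48, - 9, 704/19, 182, 635] 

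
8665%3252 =2161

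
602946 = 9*66994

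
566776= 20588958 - 20022182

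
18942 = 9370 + 9572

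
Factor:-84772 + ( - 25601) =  -110373= - 3^1*36791^1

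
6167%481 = 395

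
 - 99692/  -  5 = 99692/5= 19938.40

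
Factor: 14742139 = 107^1*137777^1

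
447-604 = - 157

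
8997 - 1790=7207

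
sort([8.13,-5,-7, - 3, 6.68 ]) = [ - 7, - 5,  -  3, 6.68, 8.13] 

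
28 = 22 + 6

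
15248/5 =3049+3/5= 3049.60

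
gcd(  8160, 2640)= 240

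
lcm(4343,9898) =425614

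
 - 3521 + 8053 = 4532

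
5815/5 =1163 = 1163.00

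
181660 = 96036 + 85624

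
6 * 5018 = 30108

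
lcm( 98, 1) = 98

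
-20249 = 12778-33027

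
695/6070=139/1214=0.11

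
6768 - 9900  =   - 3132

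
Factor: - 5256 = - 2^3*3^2 * 73^1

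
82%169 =82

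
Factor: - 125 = -5^3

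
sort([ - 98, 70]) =[  -  98 , 70]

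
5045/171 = 29 + 86/171 = 29.50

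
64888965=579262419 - 514373454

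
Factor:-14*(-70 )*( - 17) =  - 2^2*5^1*7^2*  17^1 = - 16660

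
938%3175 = 938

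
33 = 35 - 2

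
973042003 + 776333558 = 1749375561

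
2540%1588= 952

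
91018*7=637126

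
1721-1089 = 632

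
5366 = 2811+2555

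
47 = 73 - 26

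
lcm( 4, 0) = 0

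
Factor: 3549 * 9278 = 2^1*3^1* 7^1 *13^2 * 4639^1 = 32927622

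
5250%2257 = 736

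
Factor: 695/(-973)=-5^1*7^ ( - 1) = - 5/7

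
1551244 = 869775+681469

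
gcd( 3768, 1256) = 1256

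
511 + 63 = 574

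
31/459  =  31/459 = 0.07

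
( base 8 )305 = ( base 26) 7F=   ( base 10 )197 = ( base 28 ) 71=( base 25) 7M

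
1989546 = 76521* 26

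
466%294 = 172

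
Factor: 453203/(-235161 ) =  - 3^( -2)*29^ (  -  1) * 503^1 =-503/261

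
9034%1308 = 1186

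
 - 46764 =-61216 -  - 14452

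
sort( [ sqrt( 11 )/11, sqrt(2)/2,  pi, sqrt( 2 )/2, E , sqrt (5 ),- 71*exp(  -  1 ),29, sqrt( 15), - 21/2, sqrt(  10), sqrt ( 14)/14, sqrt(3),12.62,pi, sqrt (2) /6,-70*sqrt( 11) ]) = [ - 70 * sqrt( 11), - 71 * exp(  -  1 ),  -  21/2, sqrt(2 )/6, sqrt( 14 ) /14, sqrt(11)/11, sqrt( 2) /2,sqrt( 2)/2, sqrt( 3 ),sqrt( 5 ), E,pi, pi,sqrt( 10), sqrt( 15 ),  12.62, 29 ] 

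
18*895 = 16110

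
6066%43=3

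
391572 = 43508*9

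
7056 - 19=7037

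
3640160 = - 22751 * (-160 ) 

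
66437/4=66437/4 = 16609.25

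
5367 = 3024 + 2343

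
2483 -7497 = - 5014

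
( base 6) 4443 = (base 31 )12C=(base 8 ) 2013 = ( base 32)10b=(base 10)1035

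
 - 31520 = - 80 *394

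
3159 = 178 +2981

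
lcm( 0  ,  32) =0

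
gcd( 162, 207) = 9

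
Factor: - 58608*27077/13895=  - 1586928816/13895  =  -2^4*3^2*5^(-1)*7^( - 1 )*11^1*37^1*397^( -1 )*27077^1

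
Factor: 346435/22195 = 359/23 = 23^( - 1)*359^1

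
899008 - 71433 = 827575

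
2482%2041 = 441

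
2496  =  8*312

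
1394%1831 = 1394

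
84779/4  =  84779/4 = 21194.75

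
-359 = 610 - 969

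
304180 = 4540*67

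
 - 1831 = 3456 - 5287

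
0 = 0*52810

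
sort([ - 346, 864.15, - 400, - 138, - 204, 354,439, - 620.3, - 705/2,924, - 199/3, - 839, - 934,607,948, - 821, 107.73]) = [ - 934, - 839, - 821, -620.3, - 400, - 705/2, - 346, - 204, - 138, - 199/3, 107.73,354, 439  ,  607,  864.15,924 , 948] 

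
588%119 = 112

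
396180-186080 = 210100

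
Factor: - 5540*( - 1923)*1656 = 2^5*3^3*5^1 *23^1*277^1*641^1 = 17642063520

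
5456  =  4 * 1364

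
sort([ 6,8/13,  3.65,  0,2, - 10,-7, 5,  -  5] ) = [-10 , - 7,-5, 0, 8/13, 2,  3.65, 5,6]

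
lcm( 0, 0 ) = 0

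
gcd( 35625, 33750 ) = 1875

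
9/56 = 9/56= 0.16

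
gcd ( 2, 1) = 1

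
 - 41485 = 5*( - 8297)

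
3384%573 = 519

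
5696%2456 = 784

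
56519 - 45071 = 11448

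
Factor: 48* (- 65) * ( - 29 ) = 2^4*3^1*5^1*13^1*29^1 = 90480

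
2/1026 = 1/513 = 0.00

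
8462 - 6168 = 2294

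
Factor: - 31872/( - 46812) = 32/47 = 2^5*47^(-1)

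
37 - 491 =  - 454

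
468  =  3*156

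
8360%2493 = 881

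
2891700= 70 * 41310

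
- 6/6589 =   -  6/6589 = - 0.00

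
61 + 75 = 136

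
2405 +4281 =6686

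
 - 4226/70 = -61 + 22/35 =- 60.37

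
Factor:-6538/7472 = -7/8 = -2^(- 3) * 7^1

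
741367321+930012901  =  1671380222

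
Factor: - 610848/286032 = - 126/59 = - 2^1*3^2*7^1 * 59^ ( - 1) 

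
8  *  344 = 2752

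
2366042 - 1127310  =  1238732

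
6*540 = 3240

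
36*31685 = 1140660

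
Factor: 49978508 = 2^2*41^1*193^1*1579^1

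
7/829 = 7/829 = 0.01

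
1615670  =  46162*35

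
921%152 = 9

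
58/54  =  1 + 2/27 = 1.07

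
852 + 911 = 1763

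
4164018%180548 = 11414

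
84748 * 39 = 3305172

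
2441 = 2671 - 230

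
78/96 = 13/16  =  0.81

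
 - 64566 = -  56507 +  - 8059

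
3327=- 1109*( - 3)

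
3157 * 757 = 2389849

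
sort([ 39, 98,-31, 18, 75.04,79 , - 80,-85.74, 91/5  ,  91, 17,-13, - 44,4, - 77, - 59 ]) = [  -  85.74, - 80, - 77, - 59,-44, - 31 , - 13 , 4, 17 , 18, 91/5,  39, 75.04,79,91, 98 ]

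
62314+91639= 153953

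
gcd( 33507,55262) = 1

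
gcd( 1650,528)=66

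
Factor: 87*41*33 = 117711 = 3^2 * 11^1*29^1*41^1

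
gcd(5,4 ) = 1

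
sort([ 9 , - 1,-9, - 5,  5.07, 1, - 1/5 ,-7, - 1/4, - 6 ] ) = [ -9, - 7,-6, - 5,-1,-1/4,- 1/5, 1, 5.07, 9]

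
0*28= 0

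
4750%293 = 62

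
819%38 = 21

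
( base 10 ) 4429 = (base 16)114D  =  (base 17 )F59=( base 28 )5I5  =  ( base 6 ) 32301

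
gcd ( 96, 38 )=2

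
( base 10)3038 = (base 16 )bde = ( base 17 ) a8c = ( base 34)2LC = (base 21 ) 6ie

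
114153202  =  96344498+17808704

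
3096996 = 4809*644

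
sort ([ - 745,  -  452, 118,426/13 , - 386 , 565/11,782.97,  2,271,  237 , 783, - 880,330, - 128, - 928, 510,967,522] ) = [ - 928,-880, - 745, - 452, - 386, - 128,2, 426/13, 565/11,118  ,  237,  271,330,  510,  522, 782.97,  783, 967]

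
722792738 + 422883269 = 1145676007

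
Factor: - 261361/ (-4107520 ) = 2^(-8 )*5^( - 1)*31^1*3209^ (-1 )*8431^1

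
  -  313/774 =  - 1 + 461/774 =- 0.40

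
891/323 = 891/323=2.76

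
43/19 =43/19 = 2.26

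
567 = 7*81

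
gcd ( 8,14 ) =2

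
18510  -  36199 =-17689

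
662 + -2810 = -2148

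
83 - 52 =31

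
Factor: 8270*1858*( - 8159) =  - 125368419940=- 2^2*5^1*41^1*199^1  *827^1*929^1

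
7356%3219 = 918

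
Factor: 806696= 2^3*11^1*89^1 * 103^1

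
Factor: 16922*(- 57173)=  -  967481506 = -2^1  *  8461^1*57173^1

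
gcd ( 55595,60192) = 1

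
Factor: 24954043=53^1*470831^1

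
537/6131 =537/6131 = 0.09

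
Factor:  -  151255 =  - 5^1*13^2 * 179^1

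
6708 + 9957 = 16665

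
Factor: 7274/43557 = 2^1*3^( -1)*3637^1 *14519^( - 1) 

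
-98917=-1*98917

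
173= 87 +86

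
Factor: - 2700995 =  - 5^1*11^1 * 49109^1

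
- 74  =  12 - 86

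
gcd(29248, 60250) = 2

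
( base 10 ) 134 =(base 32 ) 46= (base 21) 68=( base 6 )342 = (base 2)10000110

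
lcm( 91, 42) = 546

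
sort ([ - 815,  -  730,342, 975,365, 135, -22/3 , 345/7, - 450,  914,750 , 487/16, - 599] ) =[-815, - 730, - 599, - 450,  -  22/3,487/16, 345/7, 135,342,365, 750,914, 975]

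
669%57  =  42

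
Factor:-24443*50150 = - 1225816450 = - 2^1*5^2*17^1*59^1*24443^1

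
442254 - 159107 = 283147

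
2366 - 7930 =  - 5564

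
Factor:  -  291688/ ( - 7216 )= 36461/902 = 2^ ( - 1)*11^(-1)*19^2*41^(  -  1)*101^1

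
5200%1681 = 157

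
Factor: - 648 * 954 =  - 2^4 * 3^6*53^1   =  - 618192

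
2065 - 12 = 2053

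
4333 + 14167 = 18500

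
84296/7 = 84296/7 = 12042.29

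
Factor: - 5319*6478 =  - 2^1*3^3*41^1  *  79^1*197^1 = - 34456482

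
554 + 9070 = 9624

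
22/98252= 1/4466 = 0.00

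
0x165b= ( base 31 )5TJ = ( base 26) 8C3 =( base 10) 5723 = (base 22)bi3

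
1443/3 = 481 =481.00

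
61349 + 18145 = 79494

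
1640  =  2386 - 746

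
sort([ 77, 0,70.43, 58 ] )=[0, 58 , 70.43,77]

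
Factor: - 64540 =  - 2^2*5^1*7^1 * 461^1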